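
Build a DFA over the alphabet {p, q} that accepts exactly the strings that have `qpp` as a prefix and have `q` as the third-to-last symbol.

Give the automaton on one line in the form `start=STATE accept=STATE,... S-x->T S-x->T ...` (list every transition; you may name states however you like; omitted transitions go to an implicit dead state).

start=s0 accept=s4,s9,s10,s11 s0-p->s1 s0-q->s2 s1-p->s1 s1-q->s1 s2-p->s3 s2-q->s1 s3-p->s4 s3-q->s1 s4-p->s5 s4-q->s6 s5-p->s5 s5-q->s6 s6-p->s7 s6-q->s8 s7-p->s4 s7-q->s9 s8-p->s10 s8-q->s11 s9-p->s7 s9-q->s8 s10-p->s4 s10-q->s9 s11-p->s10 s11-q->s11

Handle the two conditions separately and then intersect. One (5 states) tracks whether the input so far still matches the prefix `qpp`; the other (15 states) tracks the last 3 symbols read. Each combined state is a pair, one component from each; accept when both components accept. Minimizing collapses redundant product states.
12 states suffice.
          p    q  
>  s0     s1   s2 
   s1     s1   s1 
   s2     s3   s1 
   s3     s4   s1 
 * s4     s5   s6 
   s5     s5   s6 
   s6     s7   s8 
   s7     s4   s9 
   s8    s10  s11 
 * s9     s7   s8 
 * s10    s4   s9 
 * s11   s10  s11 
(> = start, * = accepting)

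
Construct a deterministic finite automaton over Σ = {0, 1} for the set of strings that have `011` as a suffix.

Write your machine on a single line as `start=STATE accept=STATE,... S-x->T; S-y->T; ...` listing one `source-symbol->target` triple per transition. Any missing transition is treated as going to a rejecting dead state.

start=S0; accept=S3; S0-0->S1; S0-1->S0; S1-0->S1; S1-1->S2; S2-0->S1; S2-1->S3; S3-0->S1; S3-1->S0

Let each state record the length of the longest suffix of the input read so far that is also a prefix of `011`. S1 means the last symbol is `0`; S2 means the last 2 symbols are `01`; S3 means the last 3 symbols are `011`. Accept only at S3, where the string currently ends in `011`.
4 states suffice.
        0   1  
>  S0   S1  S0 
   S1   S1  S2 
   S2   S1  S3 
 * S3   S1  S0 
(> = start, * = accepting)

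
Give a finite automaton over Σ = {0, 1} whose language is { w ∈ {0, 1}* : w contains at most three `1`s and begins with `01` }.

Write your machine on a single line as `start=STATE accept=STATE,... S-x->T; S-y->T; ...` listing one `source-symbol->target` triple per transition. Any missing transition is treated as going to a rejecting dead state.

Handle the two conditions separately and then intersect. The first has 5 states tracking the count of `1`s, saturating at 4; the second has 4 states tracking whether the input so far still matches the prefix `01`. A product state is a pair (one from each), accepting exactly when both do. Equivalent product states are then merged.
6 states suffice.
        0   1  
>  q0   q1  q2 
   q1   q2  q3 
   q2   q2  q2 
 * q3   q3  q4 
 * q4   q4  q5 
 * q5   q5  q2 
(> = start, * = accepting)

start=q0; accept=q3,q4,q5; q0-0->q1; q0-1->q2; q1-0->q2; q1-1->q3; q2-0->q2; q2-1->q2; q3-0->q3; q3-1->q4; q4-0->q4; q4-1->q5; q5-0->q5; q5-1->q2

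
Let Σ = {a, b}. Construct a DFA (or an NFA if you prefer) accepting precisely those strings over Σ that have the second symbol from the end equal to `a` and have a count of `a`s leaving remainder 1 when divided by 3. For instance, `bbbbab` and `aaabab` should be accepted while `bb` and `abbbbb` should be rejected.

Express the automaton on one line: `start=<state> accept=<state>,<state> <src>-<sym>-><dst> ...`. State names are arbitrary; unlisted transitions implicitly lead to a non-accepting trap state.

Handle the two conditions separately and then intersect. The first has 7 states tracking the last 2 symbols read; the second has 3 states tracking the count of `a`s modulo 3. A product state is a pair (one from each), accepting exactly when both do. Equivalent product states are then merged.
With 7 states:
        a   b  
>  q0   q1  q0 
   q1   q2  q3 
   q2   q4  q2 
 * q3   q2  q5 
   q4   q6  q0 
   q5   q2  q5 
 * q6   q2  q3 
(> = start, * = accepting)

start=q0 accept=q3,q6 q0-a->q1 q0-b->q0 q1-a->q2 q1-b->q3 q2-a->q4 q2-b->q2 q3-a->q2 q3-b->q5 q4-a->q6 q4-b->q0 q5-a->q2 q5-b->q5 q6-a->q2 q6-b->q3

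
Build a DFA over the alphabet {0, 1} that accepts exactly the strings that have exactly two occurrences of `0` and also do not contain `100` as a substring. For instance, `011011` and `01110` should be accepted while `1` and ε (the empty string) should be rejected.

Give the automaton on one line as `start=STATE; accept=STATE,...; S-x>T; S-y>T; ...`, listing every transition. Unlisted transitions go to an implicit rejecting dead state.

start=s0; accept=s3; s0-0>s1; s0-1>s2; s1-0>s3; s1-1>s1; s2-0>s4; s2-1>s2; s3-0>s5; s3-1>s3; s4-0>s5; s4-1>s1; s5-0>s5; s5-1>s5

Run two small machines in parallel and take their product. One (4 states) tracks the count of `0`s, saturating at 3; the other (4 states) tracks partial matches of the forbidden pattern `100`. Each combined state is a pair, one component from each; accept when both components accept. Equivalent product states are then merged.
A 6-state machine:
        0   1  
>  s0   s1  s2 
   s1   s3  s1 
   s2   s4  s2 
 * s3   s5  s3 
   s4   s5  s1 
   s5   s5  s5 
(> = start, * = accepting)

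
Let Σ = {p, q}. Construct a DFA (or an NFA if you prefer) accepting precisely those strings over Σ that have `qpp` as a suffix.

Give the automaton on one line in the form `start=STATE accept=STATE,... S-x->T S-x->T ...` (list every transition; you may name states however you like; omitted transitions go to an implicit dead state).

Let each state record the length of the longest suffix of the input read so far that is also a prefix of `qpp`. S1 means the last symbol is `q`; S2 means the last 2 symbols are `qp`; S3 means the last 3 symbols are `qpp`. Accept only at S3, where the string currently ends in `qpp`.
        p   q  
>  S0   S0  S1 
   S1   S2  S1 
   S2   S3  S1 
 * S3   S0  S1 
(> = start, * = accepting)

start=S0 accept=S3 S0-p->S0 S0-q->S1 S1-p->S2 S1-q->S1 S2-p->S3 S2-q->S1 S3-p->S0 S3-q->S1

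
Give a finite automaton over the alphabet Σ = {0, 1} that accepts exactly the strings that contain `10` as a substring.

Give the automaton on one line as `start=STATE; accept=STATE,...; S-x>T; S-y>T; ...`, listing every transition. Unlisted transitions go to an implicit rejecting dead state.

States A..B record the length of the longest prefix of `10` that matches the current input suffix. Reaching C means `10` has been seen, and we stay there forever. Accept from C.
With 3 states:
       0  1 
>  A   A  B 
   B   C  B 
 * C   C  C 
(> = start, * = accepting)

start=A; accept=C; A-0>A; A-1>B; B-0>C; B-1>B; C-0>C; C-1>C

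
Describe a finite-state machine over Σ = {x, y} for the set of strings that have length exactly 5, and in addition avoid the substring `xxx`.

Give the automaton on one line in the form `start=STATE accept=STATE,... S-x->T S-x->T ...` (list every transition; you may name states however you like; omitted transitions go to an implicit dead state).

start=S0 accept=S15,S16,S17 S0-x->S1 S0-y->S2 S1-x->S3 S1-y->S4 S2-x->S5 S2-y->S4 S3-x->S6 S3-y->S7 S4-x->S8 S4-y->S7 S5-x->S9 S5-y->S7 S6-x->S10 S6-y->S10 S7-x->S11 S7-y->S12 S8-x->S13 S8-y->S12 S9-x->S10 S9-y->S12 S10-x->S14 S10-y->S14 S11-x->S15 S11-y->S16 S12-x->S17 S12-y->S16 S13-x->S14 S13-y->S16 S14-x->S18 S14-y->S18 S15-x->S18 S15-y->S19 S16-x->S20 S16-y->S19 S17-x->S21 S17-y->S19 S18-x->S18 S18-y->S18 S19-x->S20 S19-y->S19 S20-x->S21 S20-y->S19 S21-x->S18 S21-y->S19

Handle the two conditions separately and then intersect. One (7 states) tracks the input length, saturating at 6; the other (4 states) tracks partial matches of the forbidden pattern `xxx`. Each combined state is a pair, one component from each; accept when both components accept.
A 22-state machine:
          x    y  
>  S0     S1   S2 
   S1     S3   S4 
   S2     S5   S4 
   S3     S6   S7 
   S4     S8   S7 
   S5     S9   S7 
   S6    S10  S10 
   S7    S11  S12 
   S8    S13  S12 
   S9    S10  S12 
   S10   S14  S14 
   S11   S15  S16 
   S12   S17  S16 
   S13   S14  S16 
   S14   S18  S18 
 * S15   S18  S19 
 * S16   S20  S19 
 * S17   S21  S19 
   S18   S18  S18 
   S19   S20  S19 
   S20   S21  S19 
   S21   S18  S19 
(> = start, * = accepting)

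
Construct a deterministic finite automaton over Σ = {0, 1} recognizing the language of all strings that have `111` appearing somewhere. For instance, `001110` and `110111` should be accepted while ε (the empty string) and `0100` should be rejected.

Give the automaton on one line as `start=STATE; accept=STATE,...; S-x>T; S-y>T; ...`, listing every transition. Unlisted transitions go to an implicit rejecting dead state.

States A..C record the length of the longest prefix of `111` that matches the current input suffix. Reaching D means `111` has been seen, and we stay there forever. Accept from D.
4 states suffice.
       0  1 
>  A   A  B 
   B   A  C 
   C   A  D 
 * D   D  D 
(> = start, * = accepting)

start=A; accept=D; A-0>A; A-1>B; B-0>A; B-1>C; C-0>A; C-1>D; D-0>D; D-1>D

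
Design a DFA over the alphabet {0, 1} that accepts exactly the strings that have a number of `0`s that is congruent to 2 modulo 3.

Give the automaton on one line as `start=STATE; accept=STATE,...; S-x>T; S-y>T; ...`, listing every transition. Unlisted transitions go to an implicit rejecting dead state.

start=S0; accept=S2; S0-0>S1; S0-1>S0; S1-0>S2; S1-1>S1; S2-0>S0; S2-1>S2

Keep the running count of `0`s modulo 3: each `0` advances along the cycle S0 → S1 → S2 → S0 while other symbols loop. Accept at S2.
        0   1  
>  S0   S1  S0 
   S1   S2  S1 
 * S2   S0  S2 
(> = start, * = accepting)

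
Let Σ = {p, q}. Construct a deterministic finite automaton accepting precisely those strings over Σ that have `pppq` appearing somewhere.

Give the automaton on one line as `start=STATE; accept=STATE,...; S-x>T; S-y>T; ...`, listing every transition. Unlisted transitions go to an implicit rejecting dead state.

States A..D record the length of the longest prefix of `pppq` that matches the current input suffix. Reaching E means `pppq` has been seen, and we stay there forever. Accept from E.
A 5-state machine:
       p  q 
>  A   B  A 
   B   C  A 
   C   D  A 
   D   D  E 
 * E   E  E 
(> = start, * = accepting)

start=A; accept=E; A-p>B; A-q>A; B-p>C; B-q>A; C-p>D; C-q>A; D-p>D; D-q>E; E-p>E; E-q>E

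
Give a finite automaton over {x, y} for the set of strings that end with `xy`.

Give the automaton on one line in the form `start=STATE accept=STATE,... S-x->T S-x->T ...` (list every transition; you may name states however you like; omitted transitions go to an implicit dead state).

Let each state record the length of the longest suffix of the input read so far that is also a prefix of `xy`. q1 means the last symbol is `x`; q2 means the last 2 symbols are `xy`. Accept only at q2, where the string currently ends in `xy`.
        x   y  
>  q0   q1  q0 
   q1   q1  q2 
 * q2   q1  q0 
(> = start, * = accepting)

start=q0 accept=q2 q0-x->q1 q0-y->q0 q1-x->q1 q1-y->q2 q2-x->q1 q2-y->q0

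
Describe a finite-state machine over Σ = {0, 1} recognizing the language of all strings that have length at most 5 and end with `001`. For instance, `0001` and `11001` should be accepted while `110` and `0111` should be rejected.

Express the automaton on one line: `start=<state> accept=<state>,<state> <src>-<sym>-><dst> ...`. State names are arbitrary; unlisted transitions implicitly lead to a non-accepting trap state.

Run two small machines in parallel and take their product. The first has 7 states tracking the input length, saturating at 6; the second has 4 states tracking how much of the suffix `001` has currently been matched. A product state is a pair (one from each), accepting exactly when both do. Minimizing collapses redundant product states.
With 11 states:
       0  1 
>  A   B  C 
   B   D  E 
   C   F  E 
   D   G  H 
   E   I  J 
   F   G  J 
   G   K  H 
 * H   J  J 
   I   K  J 
   J   J  J 
   K   J  H 
(> = start, * = accepting)

start=A accept=H A-0->B A-1->C B-0->D B-1->E C-0->F C-1->E D-0->G D-1->H E-0->I E-1->J F-0->G F-1->J G-0->K G-1->H H-0->J H-1->J I-0->K I-1->J J-0->J J-1->J K-0->J K-1->H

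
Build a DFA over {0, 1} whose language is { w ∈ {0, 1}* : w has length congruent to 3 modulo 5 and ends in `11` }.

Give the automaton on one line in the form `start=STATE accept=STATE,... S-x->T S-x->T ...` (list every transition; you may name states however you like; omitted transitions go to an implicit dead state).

start=S0 accept=S8 S0-0->S1 S0-1->S2 S1-0->S3 S1-1->S4 S2-0->S3 S2-1->S5 S3-0->S6 S3-1->S7 S4-0->S6 S4-1->S8 S5-0->S6 S5-1->S8 S6-0->S9 S6-1->S10 S7-0->S9 S7-1->S11 S8-0->S9 S8-1->S11 S9-0->S0 S9-1->S12 S10-0->S0 S10-1->S13 S11-0->S0 S11-1->S13 S12-0->S1 S12-1->S14 S13-0->S1 S13-1->S14 S14-0->S3 S14-1->S5

Run two small machines in parallel and take their product. One (5 states) tracks the input length modulo 5; the other (3 states) tracks how much of the suffix `11` has currently been matched. Each combined state is a pair, one component from each; accept when both components accept.
          0    1  
>  S0     S1   S2 
   S1     S3   S4 
   S2     S3   S5 
   S3     S6   S7 
   S4     S6   S8 
   S5     S6   S8 
   S6     S9  S10 
   S7     S9  S11 
 * S8     S9  S11 
   S9     S0  S12 
   S10    S0  S13 
   S11    S0  S13 
   S12    S1  S14 
   S13    S1  S14 
   S14    S3   S5 
(> = start, * = accepting)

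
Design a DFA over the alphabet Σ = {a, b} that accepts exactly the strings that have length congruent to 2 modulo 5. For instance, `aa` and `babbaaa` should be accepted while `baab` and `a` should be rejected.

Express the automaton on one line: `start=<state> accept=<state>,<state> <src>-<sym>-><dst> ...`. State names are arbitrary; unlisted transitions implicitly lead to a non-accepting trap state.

Only the length mod 5 matters, so use a 5-cycle: from any state, every input symbol moves to the next state, wrapping s4 back to s0. Mark s2 accepting.
A 5-state machine:
        a   b  
>  s0   s1  s1 
   s1   s2  s2 
 * s2   s3  s3 
   s3   s4  s4 
   s4   s0  s0 
(> = start, * = accepting)

start=s0 accept=s2 s0-a->s1 s0-b->s1 s1-a->s2 s1-b->s2 s2-a->s3 s2-b->s3 s3-a->s4 s3-b->s4 s4-a->s0 s4-b->s0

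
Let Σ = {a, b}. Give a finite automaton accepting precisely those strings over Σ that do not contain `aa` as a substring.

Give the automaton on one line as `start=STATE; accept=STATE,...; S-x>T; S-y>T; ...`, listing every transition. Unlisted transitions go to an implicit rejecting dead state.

start=q0; accept=q0,q1; q0-a>q1; q0-b>q0; q1-a>q2; q1-b>q0; q2-a>q2; q2-b>q2

Track partial matches of the forbidden pattern `aa`. State q2 is a dead state reached once `aa` has occurred; every other state accepts. q0 means no part of `aa` is currently matched.
With 3 states:
        a   b  
>* q0   q1  q0 
 * q1   q2  q0 
   q2   q2  q2 
(> = start, * = accepting)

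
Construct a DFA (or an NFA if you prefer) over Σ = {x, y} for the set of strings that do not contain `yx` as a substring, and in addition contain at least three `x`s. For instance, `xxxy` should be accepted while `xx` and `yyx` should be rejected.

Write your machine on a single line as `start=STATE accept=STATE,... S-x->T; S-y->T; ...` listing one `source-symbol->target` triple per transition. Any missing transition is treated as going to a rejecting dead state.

Build one automaton per condition and run them in lockstep. One (3 states) tracks partial matches of the forbidden pattern `yx`; the other (5 states) tracks the count of `x`s, saturating at 4. Each combined state is a pair, one component from each; accept when both components accept. After merging equivalent states the machine shrinks.
A 6-state machine:
        x   y  
>  q0   q1  q2 
   q1   q3  q2 
   q2   q2  q2 
   q3   q4  q2 
 * q4   q4  q5 
 * q5   q2  q5 
(> = start, * = accepting)

start=q0; accept=q4,q5; q0-x->q1; q0-y->q2; q1-x->q3; q1-y->q2; q2-x->q2; q2-y->q2; q3-x->q4; q3-y->q2; q4-x->q4; q4-y->q5; q5-x->q2; q5-y->q5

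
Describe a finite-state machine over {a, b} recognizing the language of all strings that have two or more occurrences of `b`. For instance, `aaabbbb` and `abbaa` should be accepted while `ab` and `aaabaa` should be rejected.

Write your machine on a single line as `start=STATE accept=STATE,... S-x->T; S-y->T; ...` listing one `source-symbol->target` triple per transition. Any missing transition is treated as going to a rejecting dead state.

Count `b`s, saturating at 3: states s0 through s2 mean 0 through 2 `b`s seen; s3 means more than 2. Each `b` increments (capped at s3); other symbols loop. Accept from {s2, s3}.
        a   b  
>  s0   s0  s1 
   s1   s1  s2 
 * s2   s2  s3 
 * s3   s3  s3 
(> = start, * = accepting)

start=s0; accept=s2,s3; s0-a->s0; s0-b->s1; s1-a->s1; s1-b->s2; s2-a->s2; s2-b->s3; s3-a->s3; s3-b->s3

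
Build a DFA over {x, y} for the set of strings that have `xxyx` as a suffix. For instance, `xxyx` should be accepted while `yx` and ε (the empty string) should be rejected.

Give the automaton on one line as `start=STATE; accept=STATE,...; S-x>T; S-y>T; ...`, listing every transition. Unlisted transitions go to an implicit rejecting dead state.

start=s0; accept=s4; s0-x>s1; s0-y>s0; s1-x>s2; s1-y>s0; s2-x>s2; s2-y>s3; s3-x>s4; s3-y>s0; s4-x>s2; s4-y>s0

Let each state record the length of the longest suffix of the input read so far that is also a prefix of `xxyx`. s1 means the last symbol is `x`; s2 means the last 2 symbols are `xx`; s3 means the last 3 symbols are `xxy`; s4 means the last 4 symbols are `xxyx`. Accept only at s4, where the string currently ends in `xxyx`.
A 5-state machine:
        x   y  
>  s0   s1  s0 
   s1   s2  s0 
   s2   s2  s3 
   s3   s4  s0 
 * s4   s2  s0 
(> = start, * = accepting)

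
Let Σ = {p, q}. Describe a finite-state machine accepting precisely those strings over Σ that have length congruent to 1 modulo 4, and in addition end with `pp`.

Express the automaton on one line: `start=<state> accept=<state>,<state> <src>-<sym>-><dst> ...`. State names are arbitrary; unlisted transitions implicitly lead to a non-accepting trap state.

Handle the two conditions separately and then intersect. The first has 4 states tracking the input length modulo 4; the second has 3 states tracking how much of the suffix `pp` has currently been matched. A product state is a pair (one from each), accepting exactly when both do. After merging equivalent states the machine shrinks.
6 states suffice.
        p   q  
>  s0   s1  s1 
   s1   s2  s2 
   s2   s3  s3 
   s3   s4  s0 
   s4   s5  s1 
 * s5   s2  s2 
(> = start, * = accepting)

start=s0 accept=s5 s0-p->s1 s0-q->s1 s1-p->s2 s1-q->s2 s2-p->s3 s2-q->s3 s3-p->s4 s3-q->s0 s4-p->s5 s4-q->s1 s5-p->s2 s5-q->s2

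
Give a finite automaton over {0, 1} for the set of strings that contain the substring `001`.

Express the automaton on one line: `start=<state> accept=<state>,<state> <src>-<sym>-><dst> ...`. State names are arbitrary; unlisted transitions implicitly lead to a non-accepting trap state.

start=q0 accept=q3 q0-0->q1 q0-1->q0 q1-0->q2 q1-1->q0 q2-0->q2 q2-1->q3 q3-0->q3 q3-1->q3

Track how much of `001` has been matched so far: state q0 is no progress, q3 is the absorbing accept state reached once `001` has occurred. Intermediate states record partial matches; on a mismatch, fall back to the longest reusable overlap.
A 4-state machine:
        0   1  
>  q0   q1  q0 
   q1   q2  q0 
   q2   q2  q3 
 * q3   q3  q3 
(> = start, * = accepting)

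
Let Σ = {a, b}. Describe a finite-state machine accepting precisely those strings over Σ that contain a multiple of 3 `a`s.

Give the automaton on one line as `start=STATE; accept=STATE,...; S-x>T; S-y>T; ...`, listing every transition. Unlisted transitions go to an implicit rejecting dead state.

Keep the running count of `a`s modulo 3: each `a` advances along the cycle q0 → q1 → q2 → q0 while other symbols loop. Accept at q0.
A 3-state machine:
        a   b  
>* q0   q1  q0 
   q1   q2  q1 
   q2   q0  q2 
(> = start, * = accepting)

start=q0; accept=q0; q0-a>q1; q0-b>q0; q1-a>q2; q1-b>q1; q2-a>q0; q2-b>q2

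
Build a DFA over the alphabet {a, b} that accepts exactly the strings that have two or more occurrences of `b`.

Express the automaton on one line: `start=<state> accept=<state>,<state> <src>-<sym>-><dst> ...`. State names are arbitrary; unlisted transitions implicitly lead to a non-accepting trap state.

start=S0 accept=S2,S3 S0-a->S0 S0-b->S1 S1-a->S1 S1-b->S2 S2-a->S2 S2-b->S3 S3-a->S3 S3-b->S3

Only the number of `b`s matters, and only up to 3. Make a chain S0 → S1 → S2 → S3 advanced by each `b` (with S3 absorbing); every other symbol self-loops. The accepting set is {S2, S3}.
        a   b  
>  S0   S0  S1 
   S1   S1  S2 
 * S2   S2  S3 
 * S3   S3  S3 
(> = start, * = accepting)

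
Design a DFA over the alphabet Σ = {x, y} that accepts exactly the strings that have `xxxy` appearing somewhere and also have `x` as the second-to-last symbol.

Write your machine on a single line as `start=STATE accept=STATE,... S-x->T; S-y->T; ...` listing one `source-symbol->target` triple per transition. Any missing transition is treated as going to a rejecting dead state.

start=s0; accept=s8,s11; s0-x->s1; s0-y->s2; s1-x->s3; s1-y->s4; s2-x->s5; s2-y->s6; s3-x->s7; s3-y->s4; s4-x->s5; s4-y->s6; s5-x->s3; s5-y->s4; s6-x->s5; s6-y->s6; s7-x->s7; s7-y->s8; s8-x->s9; s8-y->s10; s9-x->s11; s9-y->s8; s10-x->s9; s10-y->s10; s11-x->s11; s11-y->s8

Run two small machines in parallel and take their product. One (5 states) tracks whether and how much of `xxxy` has been seen; the other (7 states) tracks the last 2 symbols read. Each combined state is a pair, one component from each; accept when both components accept.
12 states suffice.
          x    y  
>  s0     s1   s2 
   s1     s3   s4 
   s2     s5   s6 
   s3     s7   s4 
   s4     s5   s6 
   s5     s3   s4 
   s6     s5   s6 
   s7     s7   s8 
 * s8     s9  s10 
   s9    s11   s8 
   s10    s9  s10 
 * s11   s11   s8 
(> = start, * = accepting)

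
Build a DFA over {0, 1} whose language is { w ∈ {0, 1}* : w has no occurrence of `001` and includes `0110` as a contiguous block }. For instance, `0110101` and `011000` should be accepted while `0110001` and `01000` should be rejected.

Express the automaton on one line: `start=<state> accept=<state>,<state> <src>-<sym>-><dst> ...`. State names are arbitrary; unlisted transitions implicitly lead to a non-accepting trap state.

start=S0 accept=S5,S6,S7 S0-0->S1 S0-1->S0 S1-0->S2 S1-1->S3 S2-0->S2 S2-1->S2 S3-0->S1 S3-1->S4 S4-0->S5 S4-1->S0 S5-0->S6 S5-1->S7 S6-0->S6 S6-1->S2 S7-0->S5 S7-1->S7

Run two small machines in parallel and take their product. One (4 states) tracks partial matches of the forbidden pattern `001`; the other (5 states) tracks whether and how much of `0110` has been seen. Each combined state is a pair, one component from each; accept when both components accept. After merging equivalent states the machine shrinks.
An 8-state machine:
        0   1  
>  S0   S1  S0 
   S1   S2  S3 
   S2   S2  S2 
   S3   S1  S4 
   S4   S5  S0 
 * S5   S6  S7 
 * S6   S6  S2 
 * S7   S5  S7 
(> = start, * = accepting)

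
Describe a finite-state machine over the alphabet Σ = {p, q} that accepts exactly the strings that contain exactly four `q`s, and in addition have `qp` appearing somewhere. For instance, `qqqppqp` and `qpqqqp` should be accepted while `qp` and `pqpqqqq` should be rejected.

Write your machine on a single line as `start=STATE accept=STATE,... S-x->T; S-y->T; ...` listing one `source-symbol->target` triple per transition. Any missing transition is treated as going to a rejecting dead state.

start=S0; accept=S8; S0-p->S0; S0-q->S1; S1-p->S2; S1-q->S3; S2-p->S2; S2-q->S4; S3-p->S4; S3-q->S5; S4-p->S4; S4-q->S6; S5-p->S6; S5-q->S7; S6-p->S6; S6-q->S8; S7-p->S8; S7-q->S9; S8-p->S8; S8-q->S9; S9-p->S9; S9-q->S9

Handle the two conditions separately and then intersect. The first has 6 states tracking the count of `q`s, saturating at 5; the second has 3 states tracking whether and how much of `qp` has been seen. A product state is a pair (one from each), accepting exactly when both do. Minimizing collapses redundant product states.
        p   q  
>  S0   S0  S1 
   S1   S2  S3 
   S2   S2  S4 
   S3   S4  S5 
   S4   S4  S6 
   S5   S6  S7 
   S6   S6  S8 
   S7   S8  S9 
 * S8   S8  S9 
   S9   S9  S9 
(> = start, * = accepting)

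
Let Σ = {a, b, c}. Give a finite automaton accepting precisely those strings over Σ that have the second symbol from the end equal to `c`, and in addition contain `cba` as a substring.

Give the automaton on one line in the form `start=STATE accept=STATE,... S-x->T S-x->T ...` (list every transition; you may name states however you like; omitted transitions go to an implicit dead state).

start=S0 accept=S5,S6 S0-a->S0 S0-b->S0 S0-c->S1 S1-a->S0 S1-b->S2 S1-c->S1 S2-a->S3 S2-b->S0 S2-c->S1 S3-a->S3 S3-b->S3 S3-c->S4 S4-a->S5 S4-b->S5 S4-c->S6 S5-a->S3 S5-b->S3 S5-c->S4 S6-a->S5 S6-b->S5 S6-c->S6

Run two small machines in parallel and take their product. One (13 states) tracks the last 2 symbols read; the other (4 states) tracks whether and how much of `cba` has been seen. Each combined state is a pair, one component from each; accept when both components accept. After merging equivalent states the machine shrinks.
A 7-state machine:
        a   b   c  
>  S0   S0  S0  S1 
   S1   S0  S2  S1 
   S2   S3  S0  S1 
   S3   S3  S3  S4 
   S4   S5  S5  S6 
 * S5   S3  S3  S4 
 * S6   S5  S5  S6 
(> = start, * = accepting)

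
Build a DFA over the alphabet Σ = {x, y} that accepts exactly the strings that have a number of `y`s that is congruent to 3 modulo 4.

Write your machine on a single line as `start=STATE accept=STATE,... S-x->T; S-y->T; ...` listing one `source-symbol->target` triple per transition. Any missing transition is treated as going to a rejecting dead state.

start=q0; accept=q3; q0-x->q0; q0-y->q1; q1-x->q1; q1-y->q2; q2-x->q2; q2-y->q3; q3-x->q3; q3-y->q0

Keep the running count of `y`s modulo 4: each `y` advances along the cycle q0 → q1 → q2 → q3 → q0 while other symbols loop. Accept at q3.
With 4 states:
        x   y  
>  q0   q0  q1 
   q1   q1  q2 
   q2   q2  q3 
 * q3   q3  q0 
(> = start, * = accepting)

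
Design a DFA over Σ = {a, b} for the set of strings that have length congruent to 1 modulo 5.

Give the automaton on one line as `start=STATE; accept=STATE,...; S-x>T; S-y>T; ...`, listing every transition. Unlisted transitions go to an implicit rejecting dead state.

start=S0; accept=S1; S0-a>S1; S0-b>S1; S1-a>S2; S1-b>S2; S2-a>S3; S2-b>S3; S3-a>S4; S3-b>S4; S4-a>S0; S4-b>S0

Only the length mod 5 matters, so use a 5-cycle: from any state, every input symbol moves to the next state, wrapping S4 back to S0. Mark S1 accepting.
5 states suffice.
        a   b  
>  S0   S1  S1 
 * S1   S2  S2 
   S2   S3  S3 
   S3   S4  S4 
   S4   S0  S0 
(> = start, * = accepting)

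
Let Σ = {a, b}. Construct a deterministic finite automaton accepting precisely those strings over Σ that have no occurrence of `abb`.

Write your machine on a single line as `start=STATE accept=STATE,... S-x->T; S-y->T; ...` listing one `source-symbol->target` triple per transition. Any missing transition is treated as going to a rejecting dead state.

start=q0; accept=q0,q1,q2; q0-a->q1; q0-b->q0; q1-a->q1; q1-b->q2; q2-a->q1; q2-b->q3; q3-a->q3; q3-b->q3

Track partial matches of the forbidden pattern `abb`. State q3 is a dead state reached once `abb` has occurred; every other state accepts. q0 means no part of `abb` is currently matched.
        a   b  
>* q0   q1  q0 
 * q1   q1  q2 
 * q2   q1  q3 
   q3   q3  q3 
(> = start, * = accepting)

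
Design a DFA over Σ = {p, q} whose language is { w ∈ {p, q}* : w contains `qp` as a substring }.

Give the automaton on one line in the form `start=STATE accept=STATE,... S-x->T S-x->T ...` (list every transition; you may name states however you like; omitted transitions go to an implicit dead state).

start=A accept=C A-p->A A-q->B B-p->C B-q->B C-p->C C-q->C

States A..B record the length of the longest prefix of `qp` that matches the current input suffix. Reaching C means `qp` has been seen, and we stay there forever. Accept from C.
With 3 states:
       p  q 
>  A   A  B 
   B   C  B 
 * C   C  C 
(> = start, * = accepting)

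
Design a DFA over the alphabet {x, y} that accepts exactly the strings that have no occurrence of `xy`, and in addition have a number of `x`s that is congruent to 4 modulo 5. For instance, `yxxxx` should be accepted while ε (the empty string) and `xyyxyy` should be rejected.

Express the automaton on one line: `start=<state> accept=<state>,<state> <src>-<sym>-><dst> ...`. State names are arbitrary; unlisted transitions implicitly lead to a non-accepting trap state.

start=A accept=G A-x->B A-y->A B-x->C B-y->D C-x->E C-y->F D-x->F D-y->D E-x->G E-y->H F-x->H F-y->F G-x->I G-y->J H-x->J H-y->H I-x->B I-y->K J-x->K J-y->J K-x->D K-y->K

Run two small machines in parallel and take their product. One (3 states) tracks partial matches of the forbidden pattern `xy`; the other (5 states) tracks the count of `x`s modulo 5. Each combined state is a pair, one component from each; accept when both components accept.
With 11 states:
       x  y 
>  A   B  A 
   B   C  D 
   C   E  F 
   D   F  D 
   E   G  H 
   F   H  F 
 * G   I  J 
   H   J  H 
   I   B  K 
   J   K  J 
   K   D  K 
(> = start, * = accepting)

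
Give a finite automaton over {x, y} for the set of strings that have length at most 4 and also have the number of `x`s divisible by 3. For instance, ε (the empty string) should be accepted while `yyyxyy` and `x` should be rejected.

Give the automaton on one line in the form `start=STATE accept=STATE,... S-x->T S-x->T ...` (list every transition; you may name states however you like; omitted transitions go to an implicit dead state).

Handle the two conditions separately and then intersect. The first has 6 states tracking the input length, saturating at 5; the second has 3 states tracking the count of `x`s modulo 3. A product state is a pair (one from each), accepting exactly when both do. Equivalent product states are then merged.
        x   y  
>* S0   S1  S2 
   S1   S3  S4 
 * S2   S4  S5 
   S3   S6  S7 
   S4   S7  S8 
 * S5   S8  S6 
 * S6   S8  S9 
   S7   S9  S8 
   S8   S8  S8 
 * S9   S8  S8 
(> = start, * = accepting)

start=S0 accept=S0,S2,S5,S6,S9 S0-x->S1 S0-y->S2 S1-x->S3 S1-y->S4 S2-x->S4 S2-y->S5 S3-x->S6 S3-y->S7 S4-x->S7 S4-y->S8 S5-x->S8 S5-y->S6 S6-x->S8 S6-y->S9 S7-x->S9 S7-y->S8 S8-x->S8 S8-y->S8 S9-x->S8 S9-y->S8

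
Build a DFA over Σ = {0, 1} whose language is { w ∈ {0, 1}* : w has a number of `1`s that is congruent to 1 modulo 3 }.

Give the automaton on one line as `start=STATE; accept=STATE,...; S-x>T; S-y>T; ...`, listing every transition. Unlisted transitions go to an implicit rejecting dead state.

The only thing that matters is how many `1`s have appeared, reduced mod 3. Use one state per residue: q0 for 0, …, q2 for 2. Reading `1` moves to the next residue; anything else stays put. q1 is accepting.
A 3-state machine:
        0   1  
>  q0   q0  q1 
 * q1   q1  q2 
   q2   q2  q0 
(> = start, * = accepting)

start=q0; accept=q1; q0-0>q0; q0-1>q1; q1-0>q1; q1-1>q2; q2-0>q2; q2-1>q0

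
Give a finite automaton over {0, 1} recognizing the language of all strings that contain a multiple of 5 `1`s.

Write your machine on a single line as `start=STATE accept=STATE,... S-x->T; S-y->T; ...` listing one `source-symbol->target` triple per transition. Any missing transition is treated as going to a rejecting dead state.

The only thing that matters is how many `1`s have appeared, reduced mod 5. Use one state per residue: q0 for 0, …, q4 for 4. Reading `1` moves to the next residue; anything else stays put. q0 is accepting.
With 5 states:
        0   1  
>* q0   q0  q1 
   q1   q1  q2 
   q2   q2  q3 
   q3   q3  q4 
   q4   q4  q0 
(> = start, * = accepting)

start=q0; accept=q0; q0-0->q0; q0-1->q1; q1-0->q1; q1-1->q2; q2-0->q2; q2-1->q3; q3-0->q3; q3-1->q4; q4-0->q4; q4-1->q0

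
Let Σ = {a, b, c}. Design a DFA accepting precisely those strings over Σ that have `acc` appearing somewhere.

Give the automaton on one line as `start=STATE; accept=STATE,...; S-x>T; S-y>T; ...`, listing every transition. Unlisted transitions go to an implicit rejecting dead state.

start=q0; accept=q3; q0-a>q1; q0-b>q0; q0-c>q0; q1-a>q1; q1-b>q0; q1-c>q2; q2-a>q1; q2-b>q0; q2-c>q3; q3-a>q3; q3-b>q3; q3-c>q3

Track how much of `acc` has been matched so far: state q0 is no progress, q3 is the absorbing accept state reached once `acc` has occurred. Intermediate states record partial matches; on a mismatch, fall back to the longest reusable overlap.
With 4 states:
        a   b   c  
>  q0   q1  q0  q0 
   q1   q1  q0  q2 
   q2   q1  q0  q3 
 * q3   q3  q3  q3 
(> = start, * = accepting)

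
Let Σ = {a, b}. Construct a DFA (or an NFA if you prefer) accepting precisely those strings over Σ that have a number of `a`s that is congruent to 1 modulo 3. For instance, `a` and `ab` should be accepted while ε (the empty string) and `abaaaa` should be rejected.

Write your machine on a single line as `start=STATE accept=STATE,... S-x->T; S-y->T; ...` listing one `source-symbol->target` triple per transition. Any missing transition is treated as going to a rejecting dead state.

Keep the running count of `a`s modulo 3: each `a` advances along the cycle q0 → q1 → q2 → q0 while other symbols loop. Accept at q1.
A 3-state machine:
        a   b  
>  q0   q1  q0 
 * q1   q2  q1 
   q2   q0  q2 
(> = start, * = accepting)

start=q0; accept=q1; q0-a->q1; q0-b->q0; q1-a->q2; q1-b->q1; q2-a->q0; q2-b->q2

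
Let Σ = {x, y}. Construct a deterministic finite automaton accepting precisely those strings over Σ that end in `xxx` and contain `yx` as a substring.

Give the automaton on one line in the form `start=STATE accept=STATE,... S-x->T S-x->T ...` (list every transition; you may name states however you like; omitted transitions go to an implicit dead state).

Handle the two conditions separately and then intersect. The first has 4 states tracking how much of the suffix `xxx` has currently been matched; the second has 3 states tracking whether and how much of `yx` has been seen. A product state is a pair (one from each), accepting exactly when both do. After merging equivalent states the machine shrinks.
5 states suffice.
        x   y  
>  q0   q0  q1 
   q1   q2  q1 
   q2   q3  q1 
   q3   q4  q1 
 * q4   q4  q1 
(> = start, * = accepting)

start=q0 accept=q4 q0-x->q0 q0-y->q1 q1-x->q2 q1-y->q1 q2-x->q3 q2-y->q1 q3-x->q4 q3-y->q1 q4-x->q4 q4-y->q1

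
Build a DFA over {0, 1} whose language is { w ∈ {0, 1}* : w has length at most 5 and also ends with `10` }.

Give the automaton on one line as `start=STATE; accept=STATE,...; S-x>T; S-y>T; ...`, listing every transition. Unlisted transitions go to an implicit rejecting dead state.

start=q0; accept=q5,q8,q11; q0-0>q1; q0-1>q2; q1-0>q3; q1-1>q4; q2-0>q5; q2-1>q4; q3-0>q6; q3-1>q7; q4-0>q8; q4-1>q7; q5-0>q6; q5-1>q7; q6-0>q9; q6-1>q10; q7-0>q11; q7-1>q10; q8-0>q9; q8-1>q10; q9-0>q9; q9-1>q9; q10-0>q11; q10-1>q9; q11-0>q9; q11-1>q9

Build one automaton per condition and run them in lockstep. One (7 states) tracks the input length, saturating at 6; the other (3 states) tracks how much of the suffix `10` has currently been matched. Each combined state is a pair, one component from each; accept when both components accept. After merging equivalent states the machine shrinks.
A 12-state machine:
          0    1  
>  q0     q1   q2 
   q1     q3   q4 
   q2     q5   q4 
   q3     q6   q7 
   q4     q8   q7 
 * q5     q6   q7 
   q6     q9  q10 
   q7    q11  q10 
 * q8     q9  q10 
   q9     q9   q9 
   q10   q11   q9 
 * q11    q9   q9 
(> = start, * = accepting)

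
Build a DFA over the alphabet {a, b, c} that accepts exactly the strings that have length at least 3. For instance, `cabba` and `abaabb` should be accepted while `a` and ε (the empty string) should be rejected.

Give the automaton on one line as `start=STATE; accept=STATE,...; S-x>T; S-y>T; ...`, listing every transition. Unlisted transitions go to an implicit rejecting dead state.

Count input length up to 4: every symbol moves from s0 toward s4, which means 'more than 3' and absorbs. Accept from {s3, s4}.
5 states suffice.
        a   b   c  
>  s0   s1  s1  s1 
   s1   s2  s2  s2 
   s2   s3  s3  s3 
 * s3   s4  s4  s4 
 * s4   s4  s4  s4 
(> = start, * = accepting)

start=s0; accept=s3,s4; s0-a>s1; s0-b>s1; s0-c>s1; s1-a>s2; s1-b>s2; s1-c>s2; s2-a>s3; s2-b>s3; s2-c>s3; s3-a>s4; s3-b>s4; s3-c>s4; s4-a>s4; s4-b>s4; s4-c>s4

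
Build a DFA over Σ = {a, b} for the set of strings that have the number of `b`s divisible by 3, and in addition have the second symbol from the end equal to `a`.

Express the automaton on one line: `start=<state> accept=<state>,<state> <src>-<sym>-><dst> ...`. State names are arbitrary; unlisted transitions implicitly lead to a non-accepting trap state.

start=s0 accept=s3,s12 s0-a->s1 s0-b->s2 s1-a->s3 s1-b->s4 s2-a->s5 s2-b->s6 s3-a->s3 s3-b->s4 s4-a->s5 s4-b->s6 s5-a->s7 s5-b->s8 s6-a->s9 s6-b->s10 s7-a->s7 s7-b->s8 s8-a->s9 s8-b->s10 s9-a->s11 s9-b->s12 s10-a->s13 s10-b->s14 s11-a->s11 s11-b->s12 s12-a->s13 s12-b->s14 s13-a->s3 s13-b->s4 s14-a->s5 s14-b->s6

Run two small machines in parallel and take their product. One (3 states) tracks the count of `b`s modulo 3; the other (7 states) tracks the last 2 symbols read. Each combined state is a pair, one component from each; accept when both components accept.
With 15 states:
          a    b  
>  s0     s1   s2 
   s1     s3   s4 
   s2     s5   s6 
 * s3     s3   s4 
   s4     s5   s6 
   s5     s7   s8 
   s6     s9  s10 
   s7     s7   s8 
   s8     s9  s10 
   s9    s11  s12 
   s10   s13  s14 
   s11   s11  s12 
 * s12   s13  s14 
   s13    s3   s4 
   s14    s5   s6 
(> = start, * = accepting)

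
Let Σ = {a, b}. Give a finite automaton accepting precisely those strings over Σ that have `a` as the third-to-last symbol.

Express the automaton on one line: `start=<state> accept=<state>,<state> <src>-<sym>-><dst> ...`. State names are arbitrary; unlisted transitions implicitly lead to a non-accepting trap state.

start=S0 accept=S7,S8,S9,S10 S0-a->S1 S0-b->S2 S1-a->S3 S1-b->S4 S2-a->S5 S2-b->S6 S3-a->S7 S3-b->S8 S4-a->S9 S4-b->S10 S5-a->S11 S5-b->S12 S6-a->S13 S6-b->S14 S7-a->S7 S7-b->S8 S8-a->S9 S8-b->S10 S9-a->S11 S9-b->S12 S10-a->S13 S10-b->S14 S11-a->S7 S11-b->S8 S12-a->S9 S12-b->S10 S13-a->S11 S13-b->S12 S14-a->S13 S14-b->S14

A DFA must remember the last 3 symbols (since which symbol is third-to-last isn't known until the input ends). Use one state per possible window of the last ≤3 symbols; accept from those whose window starts with `a`.
With 15 states:
          a    b  
>  S0     S1   S2 
   S1     S3   S4 
   S2     S5   S6 
   S3     S7   S8 
   S4     S9  S10 
   S5    S11  S12 
   S6    S13  S14 
 * S7     S7   S8 
 * S8     S9  S10 
 * S9    S11  S12 
 * S10   S13  S14 
   S11    S7   S8 
   S12    S9  S10 
   S13   S11  S12 
   S14   S13  S14 
(> = start, * = accepting)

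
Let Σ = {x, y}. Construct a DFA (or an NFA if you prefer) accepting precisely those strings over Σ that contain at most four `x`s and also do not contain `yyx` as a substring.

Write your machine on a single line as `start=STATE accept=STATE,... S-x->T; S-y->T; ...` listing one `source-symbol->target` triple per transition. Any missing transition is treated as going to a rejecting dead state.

Handle the two conditions separately and then intersect. One (6 states) tracks the count of `x`s, saturating at 5; the other (4 states) tracks partial matches of the forbidden pattern `yyx`. Each combined state is a pair, one component from each; accept when both components accept.
With 23 states:
          x    y  
>* q0     q1   q2 
 * q1     q3   q4 
 * q2     q1   q5 
 * q3     q6   q7 
 * q4     q3   q8 
 * q5     q9   q5 
 * q6    q10  q11 
 * q7     q6  q12 
 * q8    q13   q8 
   q9    q13   q9 
 * q10   q14  q15 
 * q11   q10  q16 
 * q12   q17  q12 
   q13   q17  q13 
   q14   q14  q18 
 * q15   q14  q19 
 * q16   q20  q16 
   q17   q20  q17 
   q18   q14  q21 
 * q19   q22  q19 
   q20   q22  q20 
   q21   q22  q21 
   q22   q22  q22 
(> = start, * = accepting)

start=q0; accept=q0,q1,q2,q3,q4,q5,q6,q7,q8,q10,q11,q12,q15,q16,q19; q0-x->q1; q0-y->q2; q1-x->q3; q1-y->q4; q2-x->q1; q2-y->q5; q3-x->q6; q3-y->q7; q4-x->q3; q4-y->q8; q5-x->q9; q5-y->q5; q6-x->q10; q6-y->q11; q7-x->q6; q7-y->q12; q8-x->q13; q8-y->q8; q9-x->q13; q9-y->q9; q10-x->q14; q10-y->q15; q11-x->q10; q11-y->q16; q12-x->q17; q12-y->q12; q13-x->q17; q13-y->q13; q14-x->q14; q14-y->q18; q15-x->q14; q15-y->q19; q16-x->q20; q16-y->q16; q17-x->q20; q17-y->q17; q18-x->q14; q18-y->q21; q19-x->q22; q19-y->q19; q20-x->q22; q20-y->q20; q21-x->q22; q21-y->q21; q22-x->q22; q22-y->q22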